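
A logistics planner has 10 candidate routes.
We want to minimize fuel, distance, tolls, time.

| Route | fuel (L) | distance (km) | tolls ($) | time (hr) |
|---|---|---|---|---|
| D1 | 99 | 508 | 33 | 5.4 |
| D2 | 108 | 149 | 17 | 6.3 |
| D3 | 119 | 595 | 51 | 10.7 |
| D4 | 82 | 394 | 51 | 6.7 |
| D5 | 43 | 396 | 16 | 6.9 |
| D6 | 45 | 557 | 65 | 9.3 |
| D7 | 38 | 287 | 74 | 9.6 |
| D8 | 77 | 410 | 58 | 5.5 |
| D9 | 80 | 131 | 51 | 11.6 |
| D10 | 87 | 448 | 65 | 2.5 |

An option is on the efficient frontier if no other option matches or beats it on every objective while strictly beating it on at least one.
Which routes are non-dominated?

D1, D2, D4, D5, D7, D8, D9, D10

D1: not dominated.
D2: not dominated.
D3: dominated by D1 (fuel 99≤119, distance 508≤595, tolls 33≤51, time 5.4≤10.7).
D4: not dominated.
D5: not dominated (best tolls).
D6: dominated by D5 (fuel 43≤45, distance 396≤557, tolls 16≤65, time 6.9≤9.3).
D7: not dominated (best fuel).
D8: not dominated.
D9: not dominated (best distance).
D10: not dominated (best time).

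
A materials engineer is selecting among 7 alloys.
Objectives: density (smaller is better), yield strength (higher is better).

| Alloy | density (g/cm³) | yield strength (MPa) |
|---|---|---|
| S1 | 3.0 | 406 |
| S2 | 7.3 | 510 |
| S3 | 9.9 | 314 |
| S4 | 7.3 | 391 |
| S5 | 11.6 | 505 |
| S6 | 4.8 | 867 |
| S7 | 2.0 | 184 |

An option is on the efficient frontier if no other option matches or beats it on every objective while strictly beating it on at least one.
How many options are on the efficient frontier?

3

S1: not dominated.
S2: dominated by S6 (density 4.8≤7.3, yield strength 867≥510).
S3: dominated by S1 (density 3.0≤9.9, yield strength 406≥314).
S4: dominated by S1 (density 3.0≤7.3, yield strength 406≥391).
S5: dominated by S2 (density 7.3≤11.6, yield strength 510≥505).
S6: not dominated (best yield strength).
S7: not dominated (best density).
Pareto-optimal: S1, S6, S7 → 3.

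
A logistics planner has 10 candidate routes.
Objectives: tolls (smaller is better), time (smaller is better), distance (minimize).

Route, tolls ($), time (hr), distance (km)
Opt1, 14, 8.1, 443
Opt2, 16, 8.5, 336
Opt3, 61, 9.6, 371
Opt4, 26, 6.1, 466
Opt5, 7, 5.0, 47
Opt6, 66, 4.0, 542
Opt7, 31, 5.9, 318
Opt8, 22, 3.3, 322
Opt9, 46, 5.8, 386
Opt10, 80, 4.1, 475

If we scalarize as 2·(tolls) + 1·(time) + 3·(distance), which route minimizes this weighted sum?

Opt1: 2·14 + 1·8.1 + 3·443 = 1365.1
Opt2: 2·16 + 1·8.5 + 3·336 = 1048.5
Opt3: 2·61 + 1·9.6 + 3·371 = 1244.6
Opt4: 2·26 + 1·6.1 + 3·466 = 1456.1
Opt5: 2·7 + 1·5.0 + 3·47 = 160.0
Opt6: 2·66 + 1·4.0 + 3·542 = 1762.0
Opt7: 2·31 + 1·5.9 + 3·318 = 1021.9
Opt8: 2·22 + 1·3.3 + 3·322 = 1013.3
Opt9: 2·46 + 1·5.8 + 3·386 = 1255.8
Opt10: 2·80 + 1·4.1 + 3·475 = 1589.1
Lowest: Opt5 at 160.0.

Opt5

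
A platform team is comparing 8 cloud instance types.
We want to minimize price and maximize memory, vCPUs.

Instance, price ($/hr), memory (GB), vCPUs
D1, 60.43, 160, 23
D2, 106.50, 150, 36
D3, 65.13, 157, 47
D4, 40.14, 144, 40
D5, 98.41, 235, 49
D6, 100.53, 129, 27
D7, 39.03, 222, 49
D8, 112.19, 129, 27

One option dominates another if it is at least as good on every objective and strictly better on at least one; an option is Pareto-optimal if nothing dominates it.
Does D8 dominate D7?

D8 vs D7: D8 is worse on price (112.19 vs 39.03), so it does not dominate D7.

No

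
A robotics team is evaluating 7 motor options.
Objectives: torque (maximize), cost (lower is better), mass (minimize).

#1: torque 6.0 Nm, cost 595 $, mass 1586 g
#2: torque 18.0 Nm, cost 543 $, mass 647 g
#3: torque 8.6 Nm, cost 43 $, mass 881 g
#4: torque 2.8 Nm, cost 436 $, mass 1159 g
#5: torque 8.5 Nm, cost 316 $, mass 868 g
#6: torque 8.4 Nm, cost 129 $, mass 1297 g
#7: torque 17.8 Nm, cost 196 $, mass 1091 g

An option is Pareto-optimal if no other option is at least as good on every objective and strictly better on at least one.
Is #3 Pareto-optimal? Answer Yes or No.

#1: worse on torque (6.0 vs 8.6).
#2: worse on cost (543 vs 43).
#4: worse on torque (2.8 vs 8.6).
#5: worse on torque (8.5 vs 8.6).
#6: worse on torque (8.4 vs 8.6).
#7: worse on cost (196 vs 43).
No option is at least as good as #3 on every objective and strictly better on one.

Yes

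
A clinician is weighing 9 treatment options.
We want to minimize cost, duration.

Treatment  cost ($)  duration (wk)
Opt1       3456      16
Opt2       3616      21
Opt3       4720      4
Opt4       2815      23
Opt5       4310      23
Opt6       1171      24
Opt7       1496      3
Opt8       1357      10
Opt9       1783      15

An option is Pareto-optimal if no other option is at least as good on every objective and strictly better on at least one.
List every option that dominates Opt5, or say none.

Opt1, Opt2, Opt4, Opt7, Opt8, Opt9

Opt1: cost 3456≤4310, duration 16≤23 — dominates Opt5.
Opt2: cost 3616≤4310, duration 21≤23 — dominates Opt5.
Opt4: cost 2815≤4310, duration 23≤23 — dominates Opt5.
Opt7: cost 1496≤4310, duration 3≤23 — dominates Opt5.
Opt8: cost 1357≤4310, duration 10≤23 — dominates Opt5.
Opt9: cost 1783≤4310, duration 15≤23 — dominates Opt5.
Others (Opt3, Opt6) are each worse than Opt5 on at least one objective.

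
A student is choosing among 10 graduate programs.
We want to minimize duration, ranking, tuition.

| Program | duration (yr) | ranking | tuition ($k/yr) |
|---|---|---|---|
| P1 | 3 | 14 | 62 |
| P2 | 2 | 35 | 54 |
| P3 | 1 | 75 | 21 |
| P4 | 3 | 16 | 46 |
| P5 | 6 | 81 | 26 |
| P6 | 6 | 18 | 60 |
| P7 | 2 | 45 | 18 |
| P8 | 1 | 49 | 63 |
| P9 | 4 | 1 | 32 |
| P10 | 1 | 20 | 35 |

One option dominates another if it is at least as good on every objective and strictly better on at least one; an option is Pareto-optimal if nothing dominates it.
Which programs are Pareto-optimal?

P1, P3, P4, P7, P9, P10

P1: not dominated.
P2: dominated by P10 (duration 1≤2, ranking 20≤35, tuition 35≤54).
P3: not dominated.
P4: not dominated.
P5: dominated by P3 (duration 1≤6, ranking 75≤81, tuition 21≤26).
P6: dominated by P4 (duration 3≤6, ranking 16≤18, tuition 46≤60).
P7: not dominated (best tuition).
P8: dominated by P10 (duration 1≤1, ranking 20≤49, tuition 35≤63).
P9: not dominated (best ranking).
P10: not dominated.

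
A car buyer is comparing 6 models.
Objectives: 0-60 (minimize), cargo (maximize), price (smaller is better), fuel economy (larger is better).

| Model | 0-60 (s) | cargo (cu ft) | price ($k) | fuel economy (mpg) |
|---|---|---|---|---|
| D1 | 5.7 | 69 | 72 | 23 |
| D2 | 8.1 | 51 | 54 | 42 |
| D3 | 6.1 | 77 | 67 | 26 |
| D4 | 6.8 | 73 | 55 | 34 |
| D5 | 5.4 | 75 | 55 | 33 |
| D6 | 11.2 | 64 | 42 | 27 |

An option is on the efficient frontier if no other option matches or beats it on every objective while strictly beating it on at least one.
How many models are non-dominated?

D1: dominated by D5 (0-60 5.4≤5.7, cargo 75≥69, price 55≤72, fuel economy 33≥23).
D2: not dominated (best fuel economy).
D3: not dominated (best cargo).
D4: not dominated.
D5: not dominated (best 0-60).
D6: not dominated (best price).
Pareto-optimal: D2, D3, D4, D5, D6 → 5.

5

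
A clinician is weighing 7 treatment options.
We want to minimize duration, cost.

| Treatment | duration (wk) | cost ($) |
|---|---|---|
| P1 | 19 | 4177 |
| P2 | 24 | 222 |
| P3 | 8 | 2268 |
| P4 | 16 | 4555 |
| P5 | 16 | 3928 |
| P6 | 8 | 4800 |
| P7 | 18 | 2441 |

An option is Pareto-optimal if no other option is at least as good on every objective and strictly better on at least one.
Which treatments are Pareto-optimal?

P2, P3

P1: dominated by P3 (duration 8≤19, cost 2268≤4177).
P2: not dominated (best cost).
P3: not dominated.
P4: dominated by P3 (duration 8≤16, cost 2268≤4555).
P5: dominated by P3 (duration 8≤16, cost 2268≤3928).
P6: dominated by P3 (duration 8≤8, cost 2268≤4800).
P7: dominated by P3 (duration 8≤18, cost 2268≤2441).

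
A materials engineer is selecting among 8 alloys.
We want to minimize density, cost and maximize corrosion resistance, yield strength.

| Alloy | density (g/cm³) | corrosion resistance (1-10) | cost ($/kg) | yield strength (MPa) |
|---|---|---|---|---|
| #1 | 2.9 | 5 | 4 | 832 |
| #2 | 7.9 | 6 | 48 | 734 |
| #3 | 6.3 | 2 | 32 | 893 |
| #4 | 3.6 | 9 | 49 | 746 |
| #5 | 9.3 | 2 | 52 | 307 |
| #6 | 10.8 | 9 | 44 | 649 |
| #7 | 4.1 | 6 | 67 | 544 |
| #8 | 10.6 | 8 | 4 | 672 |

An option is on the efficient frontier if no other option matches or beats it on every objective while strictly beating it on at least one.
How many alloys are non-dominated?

#1: not dominated (best density).
#2: not dominated.
#3: not dominated (best yield strength).
#4: not dominated.
#5: dominated by #1 (density 2.9≤9.3, corrosion resistance 5≥2, cost 4≤52, yield strength 832≥307).
#6: not dominated.
#7: dominated by #4 (density 3.6≤4.1, corrosion resistance 9≥6, cost 49≤67, yield strength 746≥544).
#8: not dominated.
Pareto-optimal: #1, #2, #3, #4, #6, #8 → 6.

6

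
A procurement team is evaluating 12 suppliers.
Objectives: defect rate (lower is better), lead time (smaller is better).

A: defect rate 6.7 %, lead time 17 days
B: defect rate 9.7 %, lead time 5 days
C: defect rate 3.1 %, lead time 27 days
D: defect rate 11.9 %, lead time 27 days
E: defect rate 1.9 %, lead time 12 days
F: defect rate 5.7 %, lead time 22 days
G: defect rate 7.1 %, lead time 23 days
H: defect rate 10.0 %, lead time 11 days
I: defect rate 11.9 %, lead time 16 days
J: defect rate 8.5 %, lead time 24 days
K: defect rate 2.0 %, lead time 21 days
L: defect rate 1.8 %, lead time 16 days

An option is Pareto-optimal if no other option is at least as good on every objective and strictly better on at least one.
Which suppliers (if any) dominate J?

A: defect rate 6.7≤8.5, lead time 17≤24 — dominates J.
E: defect rate 1.9≤8.5, lead time 12≤24 — dominates J.
F: defect rate 5.7≤8.5, lead time 22≤24 — dominates J.
G: defect rate 7.1≤8.5, lead time 23≤24 — dominates J.
K: defect rate 2.0≤8.5, lead time 21≤24 — dominates J.
L: defect rate 1.8≤8.5, lead time 16≤24 — dominates J.
Others (B, C, D, H, I) are each worse than J on at least one objective.

A, E, F, G, K, L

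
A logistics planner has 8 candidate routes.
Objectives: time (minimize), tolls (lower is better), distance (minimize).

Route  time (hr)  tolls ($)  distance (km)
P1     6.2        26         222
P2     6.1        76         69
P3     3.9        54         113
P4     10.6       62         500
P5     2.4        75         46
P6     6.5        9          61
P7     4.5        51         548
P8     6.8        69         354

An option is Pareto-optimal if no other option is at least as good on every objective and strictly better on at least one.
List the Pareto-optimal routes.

P1: not dominated.
P2: dominated by P5 (time 2.4≤6.1, tolls 75≤76, distance 46≤69).
P3: not dominated.
P4: dominated by P1 (time 6.2≤10.6, tolls 26≤62, distance 222≤500).
P5: not dominated (best time).
P6: not dominated (best tolls).
P7: not dominated.
P8: dominated by P1 (time 6.2≤6.8, tolls 26≤69, distance 222≤354).

P1, P3, P5, P6, P7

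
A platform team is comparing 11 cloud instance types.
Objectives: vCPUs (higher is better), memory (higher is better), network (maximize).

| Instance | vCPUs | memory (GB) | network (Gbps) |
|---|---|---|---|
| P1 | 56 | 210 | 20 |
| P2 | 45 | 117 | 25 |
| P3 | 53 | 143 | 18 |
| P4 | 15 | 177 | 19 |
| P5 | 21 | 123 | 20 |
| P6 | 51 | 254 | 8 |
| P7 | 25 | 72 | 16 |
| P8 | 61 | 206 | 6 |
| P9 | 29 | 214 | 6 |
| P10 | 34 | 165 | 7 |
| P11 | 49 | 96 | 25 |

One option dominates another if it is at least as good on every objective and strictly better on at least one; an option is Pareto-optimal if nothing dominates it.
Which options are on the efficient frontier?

P1: not dominated.
P2: not dominated.
P3: dominated by P1 (vCPUs 56≥53, memory 210≥143, network 20≥18).
P4: dominated by P1 (vCPUs 56≥15, memory 210≥177, network 20≥19).
P5: dominated by P1 (vCPUs 56≥21, memory 210≥123, network 20≥20).
P6: not dominated (best memory).
P7: dominated by P1 (vCPUs 56≥25, memory 210≥72, network 20≥16).
P8: not dominated (best vCPUs).
P9: dominated by P6 (vCPUs 51≥29, memory 254≥214, network 8≥6).
P10: dominated by P1 (vCPUs 56≥34, memory 210≥165, network 20≥7).
P11: not dominated.

P1, P2, P6, P8, P11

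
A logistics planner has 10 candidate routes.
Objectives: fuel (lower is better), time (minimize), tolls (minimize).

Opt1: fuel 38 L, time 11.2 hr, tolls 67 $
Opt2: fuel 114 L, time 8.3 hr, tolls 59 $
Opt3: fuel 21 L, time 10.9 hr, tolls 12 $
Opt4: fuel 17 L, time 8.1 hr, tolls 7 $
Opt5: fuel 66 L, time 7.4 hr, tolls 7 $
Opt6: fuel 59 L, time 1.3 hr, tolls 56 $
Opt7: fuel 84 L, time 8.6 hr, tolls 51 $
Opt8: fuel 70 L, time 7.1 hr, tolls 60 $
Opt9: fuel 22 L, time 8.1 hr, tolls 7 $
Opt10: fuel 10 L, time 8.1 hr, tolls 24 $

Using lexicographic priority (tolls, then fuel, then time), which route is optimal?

Opt4

First minimize tolls: best is 7, kept {Opt4, Opt5, Opt9}.
Then minimize fuel: best is 17, kept {Opt4}.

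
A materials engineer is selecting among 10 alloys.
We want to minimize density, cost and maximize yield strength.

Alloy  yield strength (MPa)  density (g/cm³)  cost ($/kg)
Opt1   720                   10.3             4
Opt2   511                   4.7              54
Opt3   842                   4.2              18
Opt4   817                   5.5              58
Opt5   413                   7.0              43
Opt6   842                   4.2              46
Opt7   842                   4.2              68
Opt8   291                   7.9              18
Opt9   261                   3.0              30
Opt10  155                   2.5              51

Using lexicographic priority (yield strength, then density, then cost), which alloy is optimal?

Opt3

First maximize yield strength: best is 842, kept {Opt3, Opt6, Opt7}.
Then minimize density: best is 4.2, kept {Opt3, Opt6, Opt7}.
Then minimize cost: best is 18, kept {Opt3}.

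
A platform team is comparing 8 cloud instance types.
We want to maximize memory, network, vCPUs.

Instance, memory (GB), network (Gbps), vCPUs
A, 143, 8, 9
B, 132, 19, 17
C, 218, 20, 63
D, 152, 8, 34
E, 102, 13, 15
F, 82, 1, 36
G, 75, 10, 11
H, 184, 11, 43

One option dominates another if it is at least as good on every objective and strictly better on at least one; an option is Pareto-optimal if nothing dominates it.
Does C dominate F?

C vs F: memory 218≥82, network 20≥1, vCPUs 63≥36 — C is at least as good on every objective with at least one strict improvement.

Yes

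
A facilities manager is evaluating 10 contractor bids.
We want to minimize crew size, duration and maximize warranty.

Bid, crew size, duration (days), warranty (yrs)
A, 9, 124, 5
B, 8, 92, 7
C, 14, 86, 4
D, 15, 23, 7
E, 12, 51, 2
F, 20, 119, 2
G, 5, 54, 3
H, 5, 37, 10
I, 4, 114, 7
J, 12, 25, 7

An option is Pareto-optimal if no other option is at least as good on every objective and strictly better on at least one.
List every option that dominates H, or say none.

A: worse on crew size (9 vs 5).
B: worse on crew size (8 vs 5).
C: worse on crew size (14 vs 5).
D: worse on crew size (15 vs 5).
E: worse on crew size (12 vs 5).
F: worse on crew size (20 vs 5).
G: worse on duration (54 vs 37).
I: worse on duration (114 vs 37).
J: worse on crew size (12 vs 5).
No option dominates H.

none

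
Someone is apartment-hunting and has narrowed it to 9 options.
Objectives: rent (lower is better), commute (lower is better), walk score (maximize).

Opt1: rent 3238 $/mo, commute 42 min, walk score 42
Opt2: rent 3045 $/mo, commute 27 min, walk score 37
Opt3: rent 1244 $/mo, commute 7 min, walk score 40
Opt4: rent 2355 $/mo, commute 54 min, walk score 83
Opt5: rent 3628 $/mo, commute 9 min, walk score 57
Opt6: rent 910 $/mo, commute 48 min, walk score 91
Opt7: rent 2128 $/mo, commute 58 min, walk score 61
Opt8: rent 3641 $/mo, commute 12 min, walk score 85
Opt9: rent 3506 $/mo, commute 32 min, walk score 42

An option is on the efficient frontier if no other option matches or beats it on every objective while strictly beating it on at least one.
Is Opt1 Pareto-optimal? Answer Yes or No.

Opt2: worse on walk score (37 vs 42).
Opt3: worse on walk score (40 vs 42).
Opt4: worse on commute (54 vs 42).
Opt5: worse on rent (3628 vs 3238).
Opt6: worse on commute (48 vs 42).
Opt7: worse on commute (58 vs 42).
Opt8: worse on rent (3641 vs 3238).
Opt9: worse on rent (3506 vs 3238).
No option is at least as good as Opt1 on every objective and strictly better on one.

Yes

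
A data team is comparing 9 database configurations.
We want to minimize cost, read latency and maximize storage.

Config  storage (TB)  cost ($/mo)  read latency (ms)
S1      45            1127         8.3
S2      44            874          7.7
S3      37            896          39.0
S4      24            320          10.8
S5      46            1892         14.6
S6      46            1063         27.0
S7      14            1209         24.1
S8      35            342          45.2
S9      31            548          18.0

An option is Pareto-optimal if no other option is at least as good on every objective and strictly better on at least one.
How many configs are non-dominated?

7

S1: not dominated.
S2: not dominated (best read latency).
S3: dominated by S2 (storage 44≥37, cost 874≤896, read latency 7.7≤39.0).
S4: not dominated (best cost).
S5: not dominated.
S6: not dominated.
S7: dominated by S1 (storage 45≥14, cost 1127≤1209, read latency 8.3≤24.1).
S8: not dominated.
S9: not dominated.
Pareto-optimal: S1, S2, S4, S5, S6, S8, S9 → 7.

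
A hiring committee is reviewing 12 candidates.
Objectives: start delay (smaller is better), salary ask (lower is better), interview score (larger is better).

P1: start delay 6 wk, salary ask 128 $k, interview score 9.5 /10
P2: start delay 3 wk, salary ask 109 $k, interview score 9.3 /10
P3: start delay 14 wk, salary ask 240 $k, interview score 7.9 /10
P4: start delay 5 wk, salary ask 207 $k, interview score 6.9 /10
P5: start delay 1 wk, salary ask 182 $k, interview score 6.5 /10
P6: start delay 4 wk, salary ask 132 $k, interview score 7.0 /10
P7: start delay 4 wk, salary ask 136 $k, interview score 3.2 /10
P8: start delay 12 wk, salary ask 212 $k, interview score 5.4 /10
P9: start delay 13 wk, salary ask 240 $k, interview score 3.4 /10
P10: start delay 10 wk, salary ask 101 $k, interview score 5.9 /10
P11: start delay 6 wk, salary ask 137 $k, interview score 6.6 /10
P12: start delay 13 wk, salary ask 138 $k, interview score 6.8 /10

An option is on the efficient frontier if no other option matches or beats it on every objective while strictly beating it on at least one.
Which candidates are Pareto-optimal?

P1, P2, P5, P10

P1: not dominated (best interview score).
P2: not dominated.
P3: dominated by P1 (start delay 6≤14, salary ask 128≤240, interview score 9.5≥7.9).
P4: dominated by P2 (start delay 3≤5, salary ask 109≤207, interview score 9.3≥6.9).
P5: not dominated (best start delay).
P6: dominated by P2 (start delay 3≤4, salary ask 109≤132, interview score 9.3≥7.0).
P7: dominated by P2 (start delay 3≤4, salary ask 109≤136, interview score 9.3≥3.2).
P8: dominated by P1 (start delay 6≤12, salary ask 128≤212, interview score 9.5≥5.4).
P9: dominated by P1 (start delay 6≤13, salary ask 128≤240, interview score 9.5≥3.4).
P10: not dominated (best salary ask).
P11: dominated by P1 (start delay 6≤6, salary ask 128≤137, interview score 9.5≥6.6).
P12: dominated by P1 (start delay 6≤13, salary ask 128≤138, interview score 9.5≥6.8).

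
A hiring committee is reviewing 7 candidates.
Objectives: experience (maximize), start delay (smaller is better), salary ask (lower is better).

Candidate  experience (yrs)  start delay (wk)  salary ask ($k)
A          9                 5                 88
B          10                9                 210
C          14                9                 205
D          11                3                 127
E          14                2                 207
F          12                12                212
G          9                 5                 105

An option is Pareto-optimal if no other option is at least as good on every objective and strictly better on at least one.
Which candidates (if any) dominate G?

A

A: experience 9≥9, start delay 5≤5, salary ask 88≤105 — dominates G.
Others (B, C, D, E, F) are each worse than G on at least one objective.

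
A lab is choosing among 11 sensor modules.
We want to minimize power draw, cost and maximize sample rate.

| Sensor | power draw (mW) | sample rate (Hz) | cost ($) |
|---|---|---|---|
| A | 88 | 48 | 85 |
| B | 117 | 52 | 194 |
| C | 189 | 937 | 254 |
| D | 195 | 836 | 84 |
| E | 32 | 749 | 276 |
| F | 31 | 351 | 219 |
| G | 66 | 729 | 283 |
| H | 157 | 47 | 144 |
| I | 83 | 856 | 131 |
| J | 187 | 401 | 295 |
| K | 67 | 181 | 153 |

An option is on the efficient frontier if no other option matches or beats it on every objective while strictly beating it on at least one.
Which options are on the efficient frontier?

A, C, D, E, F, I, K

A: not dominated.
B: dominated by I (power draw 83≤117, sample rate 856≥52, cost 131≤194).
C: not dominated (best sample rate).
D: not dominated (best cost).
E: not dominated.
F: not dominated (best power draw).
G: dominated by E (power draw 32≤66, sample rate 749≥729, cost 276≤283).
H: dominated by A (power draw 88≤157, sample rate 48≥47, cost 85≤144).
I: not dominated.
J: dominated by E (power draw 32≤187, sample rate 749≥401, cost 276≤295).
K: not dominated.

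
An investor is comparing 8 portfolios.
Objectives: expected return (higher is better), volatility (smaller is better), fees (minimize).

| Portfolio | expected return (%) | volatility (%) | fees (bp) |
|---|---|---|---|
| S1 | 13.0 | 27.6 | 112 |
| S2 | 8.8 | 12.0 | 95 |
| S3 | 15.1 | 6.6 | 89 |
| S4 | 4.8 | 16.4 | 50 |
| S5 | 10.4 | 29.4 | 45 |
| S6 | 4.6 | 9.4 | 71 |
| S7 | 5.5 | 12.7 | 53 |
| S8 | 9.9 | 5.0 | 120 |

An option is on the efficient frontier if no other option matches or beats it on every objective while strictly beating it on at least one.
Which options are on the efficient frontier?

S1: dominated by S3 (expected return 15.1≥13.0, volatility 6.6≤27.6, fees 89≤112).
S2: dominated by S3 (expected return 15.1≥8.8, volatility 6.6≤12.0, fees 89≤95).
S3: not dominated (best expected return).
S4: not dominated.
S5: not dominated (best fees).
S6: not dominated.
S7: not dominated.
S8: not dominated (best volatility).

S3, S4, S5, S6, S7, S8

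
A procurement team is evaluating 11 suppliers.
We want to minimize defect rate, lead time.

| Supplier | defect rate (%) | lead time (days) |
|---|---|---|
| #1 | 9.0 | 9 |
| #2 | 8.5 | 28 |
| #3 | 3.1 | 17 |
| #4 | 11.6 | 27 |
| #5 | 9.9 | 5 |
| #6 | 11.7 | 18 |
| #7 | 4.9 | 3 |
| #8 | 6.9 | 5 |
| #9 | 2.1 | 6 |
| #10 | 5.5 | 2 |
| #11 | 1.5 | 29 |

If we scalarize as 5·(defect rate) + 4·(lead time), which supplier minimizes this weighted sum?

#9

#1: 5·9.0 + 4·9 = 81.0
#2: 5·8.5 + 4·28 = 154.5
#3: 5·3.1 + 4·17 = 83.5
#4: 5·11.6 + 4·27 = 166.0
#5: 5·9.9 + 4·5 = 69.5
#6: 5·11.7 + 4·18 = 130.5
#7: 5·4.9 + 4·3 = 36.5
#8: 5·6.9 + 4·5 = 54.5
#9: 5·2.1 + 4·6 = 34.5
#10: 5·5.5 + 4·2 = 35.5
#11: 5·1.5 + 4·29 = 123.5
Lowest: #9 at 34.5.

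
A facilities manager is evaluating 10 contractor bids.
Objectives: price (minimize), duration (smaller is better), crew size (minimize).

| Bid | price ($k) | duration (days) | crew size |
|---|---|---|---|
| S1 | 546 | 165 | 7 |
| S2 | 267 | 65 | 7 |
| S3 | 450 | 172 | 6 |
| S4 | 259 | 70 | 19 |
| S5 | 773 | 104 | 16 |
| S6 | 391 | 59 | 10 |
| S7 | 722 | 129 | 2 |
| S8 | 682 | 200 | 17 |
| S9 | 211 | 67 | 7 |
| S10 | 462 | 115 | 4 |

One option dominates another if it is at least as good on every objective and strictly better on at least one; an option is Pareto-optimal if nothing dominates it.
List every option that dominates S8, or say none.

S1: price 546≤682, duration 165≤200, crew size 7≤17 — dominates S8.
S2: price 267≤682, duration 65≤200, crew size 7≤17 — dominates S8.
S3: price 450≤682, duration 172≤200, crew size 6≤17 — dominates S8.
S6: price 391≤682, duration 59≤200, crew size 10≤17 — dominates S8.
S9: price 211≤682, duration 67≤200, crew size 7≤17 — dominates S8.
S10: price 462≤682, duration 115≤200, crew size 4≤17 — dominates S8.
Others (S4, S5, S7) are each worse than S8 on at least one objective.

S1, S2, S3, S6, S9, S10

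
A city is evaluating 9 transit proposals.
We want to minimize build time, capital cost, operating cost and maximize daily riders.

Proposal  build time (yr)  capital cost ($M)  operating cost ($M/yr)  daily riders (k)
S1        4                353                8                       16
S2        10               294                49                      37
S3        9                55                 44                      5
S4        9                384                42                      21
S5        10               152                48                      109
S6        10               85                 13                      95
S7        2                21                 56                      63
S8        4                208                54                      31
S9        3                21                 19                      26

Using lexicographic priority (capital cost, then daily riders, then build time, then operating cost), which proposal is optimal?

First minimize capital cost: best is 21, kept {S7, S9}.
Then maximize daily riders: best is 63, kept {S7}.

S7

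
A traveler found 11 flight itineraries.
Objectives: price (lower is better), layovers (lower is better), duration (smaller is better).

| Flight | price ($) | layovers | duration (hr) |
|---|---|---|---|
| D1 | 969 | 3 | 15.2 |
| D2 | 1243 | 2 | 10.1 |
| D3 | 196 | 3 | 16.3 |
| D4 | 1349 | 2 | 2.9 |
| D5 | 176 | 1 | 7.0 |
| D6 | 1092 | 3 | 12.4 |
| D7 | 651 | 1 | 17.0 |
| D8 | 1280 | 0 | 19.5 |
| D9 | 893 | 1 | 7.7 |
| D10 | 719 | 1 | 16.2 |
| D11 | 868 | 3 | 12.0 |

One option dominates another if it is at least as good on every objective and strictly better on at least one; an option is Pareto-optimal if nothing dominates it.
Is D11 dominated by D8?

D8 vs D11: D8 is worse on price (1280 vs 868), so it does not dominate D11.

No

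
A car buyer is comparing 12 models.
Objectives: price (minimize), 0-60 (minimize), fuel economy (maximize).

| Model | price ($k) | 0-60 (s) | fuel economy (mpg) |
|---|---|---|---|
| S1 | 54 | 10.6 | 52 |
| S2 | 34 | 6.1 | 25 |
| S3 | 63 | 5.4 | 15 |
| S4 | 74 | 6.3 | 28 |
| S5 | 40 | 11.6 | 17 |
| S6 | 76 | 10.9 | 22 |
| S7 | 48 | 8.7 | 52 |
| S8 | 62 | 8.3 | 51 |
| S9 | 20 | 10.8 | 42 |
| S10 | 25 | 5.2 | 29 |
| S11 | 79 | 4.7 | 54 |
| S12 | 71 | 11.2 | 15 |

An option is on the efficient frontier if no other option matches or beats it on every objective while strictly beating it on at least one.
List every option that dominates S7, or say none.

none

S1: worse on price (54 vs 48).
S2: worse on fuel economy (25 vs 52).
S3: worse on price (63 vs 48).
S4: worse on price (74 vs 48).
S5: worse on 0-60 (11.6 vs 8.7).
S6: worse on price (76 vs 48).
S8: worse on price (62 vs 48).
S9: worse on 0-60 (10.8 vs 8.7).
S10: worse on fuel economy (29 vs 52).
S11: worse on price (79 vs 48).
S12: worse on price (71 vs 48).
No option dominates S7.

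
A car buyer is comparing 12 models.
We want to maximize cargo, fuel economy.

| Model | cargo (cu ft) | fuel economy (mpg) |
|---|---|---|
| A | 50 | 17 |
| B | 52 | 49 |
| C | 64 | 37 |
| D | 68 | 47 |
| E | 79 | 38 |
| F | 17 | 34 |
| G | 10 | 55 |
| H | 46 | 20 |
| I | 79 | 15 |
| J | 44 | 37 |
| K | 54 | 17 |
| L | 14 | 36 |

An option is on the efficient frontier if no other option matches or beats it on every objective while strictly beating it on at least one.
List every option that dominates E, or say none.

none

A: worse on cargo (50 vs 79).
B: worse on cargo (52 vs 79).
C: worse on cargo (64 vs 79).
D: worse on cargo (68 vs 79).
F: worse on cargo (17 vs 79).
G: worse on cargo (10 vs 79).
H: worse on cargo (46 vs 79).
I: worse on fuel economy (15 vs 38).
J: worse on cargo (44 vs 79).
K: worse on cargo (54 vs 79).
L: worse on cargo (14 vs 79).
No option dominates E.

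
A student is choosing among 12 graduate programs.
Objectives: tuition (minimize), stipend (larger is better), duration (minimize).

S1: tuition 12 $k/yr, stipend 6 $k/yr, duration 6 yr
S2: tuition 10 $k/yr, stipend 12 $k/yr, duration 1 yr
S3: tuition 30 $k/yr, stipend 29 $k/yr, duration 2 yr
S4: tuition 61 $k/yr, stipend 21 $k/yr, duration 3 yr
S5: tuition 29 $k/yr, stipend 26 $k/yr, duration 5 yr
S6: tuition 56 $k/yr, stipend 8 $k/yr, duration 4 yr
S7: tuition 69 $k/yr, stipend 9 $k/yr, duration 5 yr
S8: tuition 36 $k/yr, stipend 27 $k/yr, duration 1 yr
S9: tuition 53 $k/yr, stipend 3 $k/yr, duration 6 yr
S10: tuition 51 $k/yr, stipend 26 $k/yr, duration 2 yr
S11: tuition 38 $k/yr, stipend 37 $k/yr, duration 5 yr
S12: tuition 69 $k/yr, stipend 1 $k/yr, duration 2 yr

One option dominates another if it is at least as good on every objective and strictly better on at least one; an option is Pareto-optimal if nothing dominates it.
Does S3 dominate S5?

S3 vs S5: S3 is worse on tuition (30 vs 29), so it does not dominate S5.

No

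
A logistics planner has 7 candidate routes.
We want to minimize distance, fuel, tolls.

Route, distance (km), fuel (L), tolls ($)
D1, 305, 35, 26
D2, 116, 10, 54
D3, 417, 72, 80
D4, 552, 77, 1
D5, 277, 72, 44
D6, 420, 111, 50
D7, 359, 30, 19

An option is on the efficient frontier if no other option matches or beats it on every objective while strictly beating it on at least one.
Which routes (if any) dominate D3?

D1: distance 305≤417, fuel 35≤72, tolls 26≤80 — dominates D3.
D2: distance 116≤417, fuel 10≤72, tolls 54≤80 — dominates D3.
D5: distance 277≤417, fuel 72≤72, tolls 44≤80 — dominates D3.
D7: distance 359≤417, fuel 30≤72, tolls 19≤80 — dominates D3.
Others (D4, D6) are each worse than D3 on at least one objective.

D1, D2, D5, D7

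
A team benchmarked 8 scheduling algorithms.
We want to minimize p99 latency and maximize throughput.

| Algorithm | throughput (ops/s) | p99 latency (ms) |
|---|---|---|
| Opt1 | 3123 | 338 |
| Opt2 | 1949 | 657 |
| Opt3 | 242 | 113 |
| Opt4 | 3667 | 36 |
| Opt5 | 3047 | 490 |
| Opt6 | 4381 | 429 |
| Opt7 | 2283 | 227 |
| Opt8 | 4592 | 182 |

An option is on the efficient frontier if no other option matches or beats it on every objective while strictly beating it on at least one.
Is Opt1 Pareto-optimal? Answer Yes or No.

No

Opt4 vs Opt1: throughput 3667≥3123, p99 latency 36≤338 — Opt4 is at least as good on every objective and strictly better on at least one, so Opt4 dominates Opt1.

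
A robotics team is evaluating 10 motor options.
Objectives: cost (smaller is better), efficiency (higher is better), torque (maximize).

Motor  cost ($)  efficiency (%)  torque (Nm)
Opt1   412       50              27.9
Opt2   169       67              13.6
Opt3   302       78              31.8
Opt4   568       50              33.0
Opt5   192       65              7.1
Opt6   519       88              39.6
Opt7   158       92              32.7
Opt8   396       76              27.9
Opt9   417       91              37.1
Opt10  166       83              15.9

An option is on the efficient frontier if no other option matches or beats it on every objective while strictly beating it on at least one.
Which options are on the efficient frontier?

Opt1: dominated by Opt3 (cost 302≤412, efficiency 78≥50, torque 31.8≥27.9).
Opt2: dominated by Opt7 (cost 158≤169, efficiency 92≥67, torque 32.7≥13.6).
Opt3: dominated by Opt7 (cost 158≤302, efficiency 92≥78, torque 32.7≥31.8).
Opt4: dominated by Opt6 (cost 519≤568, efficiency 88≥50, torque 39.6≥33.0).
Opt5: dominated by Opt2 (cost 169≤192, efficiency 67≥65, torque 13.6≥7.1).
Opt6: not dominated (best torque).
Opt7: not dominated (best cost).
Opt8: dominated by Opt3 (cost 302≤396, efficiency 78≥76, torque 31.8≥27.9).
Opt9: not dominated.
Opt10: dominated by Opt7 (cost 158≤166, efficiency 92≥83, torque 32.7≥15.9).

Opt6, Opt7, Opt9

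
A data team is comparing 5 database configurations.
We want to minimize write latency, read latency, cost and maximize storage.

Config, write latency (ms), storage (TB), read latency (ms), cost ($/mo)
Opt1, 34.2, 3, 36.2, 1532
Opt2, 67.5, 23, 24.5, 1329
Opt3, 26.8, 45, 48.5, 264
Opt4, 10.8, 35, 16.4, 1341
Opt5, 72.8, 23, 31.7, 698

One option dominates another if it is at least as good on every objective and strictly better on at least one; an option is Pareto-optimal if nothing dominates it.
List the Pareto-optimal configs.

Opt2, Opt3, Opt4, Opt5

Opt1: dominated by Opt4 (write latency 10.8≤34.2, storage 35≥3, read latency 16.4≤36.2, cost 1341≤1532).
Opt2: not dominated.
Opt3: not dominated (best storage).
Opt4: not dominated (best write latency).
Opt5: not dominated.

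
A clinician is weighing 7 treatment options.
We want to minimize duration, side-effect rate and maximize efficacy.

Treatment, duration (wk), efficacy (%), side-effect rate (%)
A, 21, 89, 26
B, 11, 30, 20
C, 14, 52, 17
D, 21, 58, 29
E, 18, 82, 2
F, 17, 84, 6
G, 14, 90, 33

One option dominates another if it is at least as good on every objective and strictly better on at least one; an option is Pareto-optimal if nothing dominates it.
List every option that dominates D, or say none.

A, E, F

A: duration 21≤21, efficacy 89≥58, side-effect rate 26≤29 — dominates D.
E: duration 18≤21, efficacy 82≥58, side-effect rate 2≤29 — dominates D.
F: duration 17≤21, efficacy 84≥58, side-effect rate 6≤29 — dominates D.
Others (B, C, G) are each worse than D on at least one objective.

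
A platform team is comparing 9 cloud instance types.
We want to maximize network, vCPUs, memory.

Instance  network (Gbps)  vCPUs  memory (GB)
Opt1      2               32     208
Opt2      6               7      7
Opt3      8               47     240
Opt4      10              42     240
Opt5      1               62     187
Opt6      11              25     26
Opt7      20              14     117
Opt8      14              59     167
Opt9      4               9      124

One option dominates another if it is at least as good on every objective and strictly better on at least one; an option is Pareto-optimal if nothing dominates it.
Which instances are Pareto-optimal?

Opt1: dominated by Opt3 (network 8≥2, vCPUs 47≥32, memory 240≥208).
Opt2: dominated by Opt3 (network 8≥6, vCPUs 47≥7, memory 240≥7).
Opt3: not dominated.
Opt4: not dominated.
Opt5: not dominated (best vCPUs).
Opt6: dominated by Opt8 (network 14≥11, vCPUs 59≥25, memory 167≥26).
Opt7: not dominated (best network).
Opt8: not dominated.
Opt9: dominated by Opt3 (network 8≥4, vCPUs 47≥9, memory 240≥124).

Opt3, Opt4, Opt5, Opt7, Opt8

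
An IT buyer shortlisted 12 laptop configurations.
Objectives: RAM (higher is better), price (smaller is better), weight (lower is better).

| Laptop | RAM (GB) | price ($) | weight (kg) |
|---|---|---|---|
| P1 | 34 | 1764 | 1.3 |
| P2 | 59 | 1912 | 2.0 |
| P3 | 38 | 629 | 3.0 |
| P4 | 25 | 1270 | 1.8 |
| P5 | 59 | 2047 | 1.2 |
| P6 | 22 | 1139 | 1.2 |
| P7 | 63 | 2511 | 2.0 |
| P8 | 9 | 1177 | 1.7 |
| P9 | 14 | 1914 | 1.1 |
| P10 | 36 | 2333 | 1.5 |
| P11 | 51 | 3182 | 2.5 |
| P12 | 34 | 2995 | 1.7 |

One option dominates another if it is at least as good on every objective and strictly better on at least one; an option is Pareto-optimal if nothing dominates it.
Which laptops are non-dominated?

P1, P2, P3, P4, P5, P6, P7, P9

P1: not dominated.
P2: not dominated.
P3: not dominated (best price).
P4: not dominated.
P5: not dominated.
P6: not dominated.
P7: not dominated (best RAM).
P8: dominated by P6 (RAM 22≥9, price 1139≤1177, weight 1.2≤1.7).
P9: not dominated (best weight).
P10: dominated by P5 (RAM 59≥36, price 2047≤2333, weight 1.2≤1.5).
P11: dominated by P2 (RAM 59≥51, price 1912≤3182, weight 2.0≤2.5).
P12: dominated by P1 (RAM 34≥34, price 1764≤2995, weight 1.3≤1.7).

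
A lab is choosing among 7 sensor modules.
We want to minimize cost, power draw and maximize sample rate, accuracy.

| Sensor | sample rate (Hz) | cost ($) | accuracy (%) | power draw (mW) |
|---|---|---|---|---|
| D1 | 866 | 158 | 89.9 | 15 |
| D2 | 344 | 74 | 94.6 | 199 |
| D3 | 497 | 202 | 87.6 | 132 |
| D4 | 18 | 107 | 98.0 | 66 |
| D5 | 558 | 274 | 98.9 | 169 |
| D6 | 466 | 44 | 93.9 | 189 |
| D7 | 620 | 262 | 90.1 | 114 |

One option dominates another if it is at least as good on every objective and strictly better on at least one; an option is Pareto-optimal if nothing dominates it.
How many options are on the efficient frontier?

6

D1: not dominated (best sample rate).
D2: not dominated.
D3: dominated by D1 (sample rate 866≥497, cost 158≤202, accuracy 89.9≥87.6, power draw 15≤132).
D4: not dominated.
D5: not dominated (best accuracy).
D6: not dominated (best cost).
D7: not dominated.
Pareto-optimal: D1, D2, D4, D5, D6, D7 → 6.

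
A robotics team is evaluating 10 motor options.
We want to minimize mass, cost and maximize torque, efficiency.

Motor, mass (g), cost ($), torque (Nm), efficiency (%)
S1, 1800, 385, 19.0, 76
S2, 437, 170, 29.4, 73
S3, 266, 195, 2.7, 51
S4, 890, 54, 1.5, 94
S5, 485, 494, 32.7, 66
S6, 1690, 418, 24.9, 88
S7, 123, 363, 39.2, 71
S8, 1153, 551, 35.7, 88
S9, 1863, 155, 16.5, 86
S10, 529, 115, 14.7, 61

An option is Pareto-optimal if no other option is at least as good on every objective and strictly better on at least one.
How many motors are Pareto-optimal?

S1: not dominated.
S2: not dominated.
S3: not dominated.
S4: not dominated (best cost).
S5: dominated by S7 (mass 123≤485, cost 363≤494, torque 39.2≥32.7, efficiency 71≥66).
S6: not dominated.
S7: not dominated (best mass).
S8: not dominated.
S9: not dominated.
S10: not dominated.
Pareto-optimal: S1, S2, S3, S4, S6, S7, S8, S9, S10 → 9.

9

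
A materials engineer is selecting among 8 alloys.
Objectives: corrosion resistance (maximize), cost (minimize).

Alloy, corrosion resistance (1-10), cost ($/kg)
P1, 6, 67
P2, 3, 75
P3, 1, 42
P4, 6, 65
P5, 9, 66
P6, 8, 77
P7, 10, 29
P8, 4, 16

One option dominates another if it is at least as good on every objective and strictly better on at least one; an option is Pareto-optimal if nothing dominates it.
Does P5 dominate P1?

P5 vs P1: corrosion resistance 9≥6, cost 66≤67 — P5 is at least as good on every objective with at least one strict improvement.

Yes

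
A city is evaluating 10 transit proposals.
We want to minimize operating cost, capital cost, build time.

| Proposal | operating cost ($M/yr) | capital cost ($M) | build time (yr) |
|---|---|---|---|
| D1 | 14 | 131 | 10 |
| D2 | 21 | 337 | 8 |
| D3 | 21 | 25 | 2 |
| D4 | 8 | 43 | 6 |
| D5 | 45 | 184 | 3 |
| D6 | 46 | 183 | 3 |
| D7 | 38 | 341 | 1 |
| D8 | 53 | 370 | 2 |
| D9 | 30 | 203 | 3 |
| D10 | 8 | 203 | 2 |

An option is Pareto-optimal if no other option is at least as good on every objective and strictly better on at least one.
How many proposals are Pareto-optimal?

4

D1: dominated by D4 (operating cost 8≤14, capital cost 43≤131, build time 6≤10).
D2: dominated by D3 (operating cost 21≤21, capital cost 25≤337, build time 2≤8).
D3: not dominated (best capital cost).
D4: not dominated.
D5: dominated by D3 (operating cost 21≤45, capital cost 25≤184, build time 2≤3).
D6: dominated by D3 (operating cost 21≤46, capital cost 25≤183, build time 2≤3).
D7: not dominated (best build time).
D8: dominated by D3 (operating cost 21≤53, capital cost 25≤370, build time 2≤2).
D9: dominated by D3 (operating cost 21≤30, capital cost 25≤203, build time 2≤3).
D10: not dominated.
Pareto-optimal: D3, D4, D7, D10 → 4.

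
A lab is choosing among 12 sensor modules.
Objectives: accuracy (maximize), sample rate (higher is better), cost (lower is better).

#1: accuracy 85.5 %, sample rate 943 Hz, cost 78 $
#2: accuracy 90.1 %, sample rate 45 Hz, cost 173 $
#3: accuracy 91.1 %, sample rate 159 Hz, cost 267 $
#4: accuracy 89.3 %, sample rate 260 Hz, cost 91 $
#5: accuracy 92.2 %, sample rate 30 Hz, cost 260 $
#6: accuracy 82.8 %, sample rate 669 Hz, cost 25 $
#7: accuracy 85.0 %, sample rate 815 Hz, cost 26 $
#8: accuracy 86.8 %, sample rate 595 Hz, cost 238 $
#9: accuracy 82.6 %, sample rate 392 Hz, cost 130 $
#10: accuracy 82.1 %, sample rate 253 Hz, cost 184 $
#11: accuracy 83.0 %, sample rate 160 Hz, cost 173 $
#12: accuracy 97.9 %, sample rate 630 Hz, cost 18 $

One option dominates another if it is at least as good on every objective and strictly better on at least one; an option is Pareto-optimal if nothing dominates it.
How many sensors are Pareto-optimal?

4

#1: not dominated (best sample rate).
#2: dominated by #12 (accuracy 97.9≥90.1, sample rate 630≥45, cost 18≤173).
#3: dominated by #12 (accuracy 97.9≥91.1, sample rate 630≥159, cost 18≤267).
#4: dominated by #12 (accuracy 97.9≥89.3, sample rate 630≥260, cost 18≤91).
#5: dominated by #12 (accuracy 97.9≥92.2, sample rate 630≥30, cost 18≤260).
#6: not dominated.
#7: not dominated.
#8: dominated by #12 (accuracy 97.9≥86.8, sample rate 630≥595, cost 18≤238).
#9: dominated by #1 (accuracy 85.5≥82.6, sample rate 943≥392, cost 78≤130).
#10: dominated by #1 (accuracy 85.5≥82.1, sample rate 943≥253, cost 78≤184).
#11: dominated by #1 (accuracy 85.5≥83.0, sample rate 943≥160, cost 78≤173).
#12: not dominated (best accuracy).
Pareto-optimal: #1, #6, #7, #12 → 4.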